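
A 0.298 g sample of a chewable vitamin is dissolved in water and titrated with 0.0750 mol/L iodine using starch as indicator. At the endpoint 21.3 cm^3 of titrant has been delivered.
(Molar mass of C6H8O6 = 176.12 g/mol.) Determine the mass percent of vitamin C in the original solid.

94.4 %

C6H8O6 + I2 → C6H6O6 + 2 HI
n(I2) = 0.0213 L × 0.0750 mol/L = 1.60 × 10^-3 mol
n(C6H8O6) = 1.60 × 10^-3 mol (1:1 ratio)
mass of C6H8O6 = 1.60 × 10^-3 × 176.12 g/mol = 0.281 g
% C6H8O6 = 0.281 / 0.298 × 100 = 94.4 %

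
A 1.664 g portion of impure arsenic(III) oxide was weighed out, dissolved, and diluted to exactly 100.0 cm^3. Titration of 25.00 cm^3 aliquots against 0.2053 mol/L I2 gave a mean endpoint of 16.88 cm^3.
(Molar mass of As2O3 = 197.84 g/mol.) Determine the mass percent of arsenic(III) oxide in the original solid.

82.40 %

As2O3 + 2 I2 + 2 H2O → As2O5 + 4 HI
n(I2) per titration = 0.01688 × 0.2053 = 3.465 × 10^-3 mol
From the 1:2 ratio, n(As2O3) in each aliquot = 1/2 × 3.465 × 10^-3 = 1.733 × 10^-3 mol
n(As2O3) in the whole flask = 1.733 × 10^-3 × 100.0/25.00 = 6.931 × 10^-3 mol
mass of As2O3 = 6.931 × 10^-3 × 197.84 = 1.371 g
% As2O3 = 1.371 / 1.664 × 100 = 82.40 %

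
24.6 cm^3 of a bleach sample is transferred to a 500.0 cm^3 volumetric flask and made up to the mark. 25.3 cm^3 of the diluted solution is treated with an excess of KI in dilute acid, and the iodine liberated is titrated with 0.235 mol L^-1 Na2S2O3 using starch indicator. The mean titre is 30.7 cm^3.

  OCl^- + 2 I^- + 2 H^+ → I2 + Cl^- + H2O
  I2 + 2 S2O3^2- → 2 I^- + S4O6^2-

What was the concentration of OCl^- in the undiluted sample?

2.90 mol/L

n(S2O3^2-) = 0.0307 × 0.235 = 7.21 × 10^-3 mol
n(I2) = n(S2O3^2-)/2 = 3.61 × 10^-3 mol
n(OCl^-) in the aliquot = 3.61 × 10^-3 mol (1:1 ratio)
[OCl^-]_dilute = 3.61 × 10^-3 / 0.0253 = 0.143 mol/L
[OCl^-]_original = 0.143 × 500.0/24.6 = 2.90 mol/L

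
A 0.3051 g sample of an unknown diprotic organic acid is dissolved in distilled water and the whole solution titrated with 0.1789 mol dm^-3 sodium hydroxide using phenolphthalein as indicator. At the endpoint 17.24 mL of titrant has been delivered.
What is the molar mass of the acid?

n(NaOH) = 0.01724 L × 0.1789 mol/L = 3.084 × 10^-3 mol
From the 1:2 ratio, n(H2A) = 1/2 × 3.084 × 10^-3 = 1.542 × 10^-3 mol
M = m / n = 0.3051 g / 1.542 × 10^-3 mol = 197.8 g/mol

197.8 g/mol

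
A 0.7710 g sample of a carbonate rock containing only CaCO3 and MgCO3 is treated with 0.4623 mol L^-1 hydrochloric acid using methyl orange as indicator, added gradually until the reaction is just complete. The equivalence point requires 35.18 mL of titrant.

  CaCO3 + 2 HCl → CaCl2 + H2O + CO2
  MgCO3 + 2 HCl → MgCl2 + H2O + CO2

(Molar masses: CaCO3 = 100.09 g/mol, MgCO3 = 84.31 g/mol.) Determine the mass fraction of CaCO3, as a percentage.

70.26 %

n(HCl) = 0.03518 × 0.4623 = 0.01626 mol
Let x = n(CaCO3), y = n(MgCO3).
Titrant: 2x + 2y = 0.01626;  mass: 100.09x + 84.31y = 0.7710
Solving, x = 5.412 × 10^-3 mol, y = 2.720 × 10^-3 mol
mass of CaCO3 = 5.412 × 10^-3 × 100.09 = 0.5417 g
% CaCO3 = 0.5417 / 0.7710 × 100 = 70.26 %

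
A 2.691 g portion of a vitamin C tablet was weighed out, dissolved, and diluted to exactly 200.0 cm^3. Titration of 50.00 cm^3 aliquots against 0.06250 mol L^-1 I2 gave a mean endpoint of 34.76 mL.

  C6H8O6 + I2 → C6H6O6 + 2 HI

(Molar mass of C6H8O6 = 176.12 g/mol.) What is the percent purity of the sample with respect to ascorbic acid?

n(I2) per titration = 0.03476 × 0.06250 = 2.172 × 10^-3 mol
n(C6H8O6) in each aliquot = 2.172 × 10^-3 mol (1:1 ratio)
n(C6H8O6) in the whole flask = 2.172 × 10^-3 × 200.0/50.00 = 8.690 × 10^-3 mol
mass of C6H8O6 = 8.690 × 10^-3 × 176.12 = 1.530 g
% C6H8O6 = 1.530 / 2.691 × 100 = 56.87 %

56.87 %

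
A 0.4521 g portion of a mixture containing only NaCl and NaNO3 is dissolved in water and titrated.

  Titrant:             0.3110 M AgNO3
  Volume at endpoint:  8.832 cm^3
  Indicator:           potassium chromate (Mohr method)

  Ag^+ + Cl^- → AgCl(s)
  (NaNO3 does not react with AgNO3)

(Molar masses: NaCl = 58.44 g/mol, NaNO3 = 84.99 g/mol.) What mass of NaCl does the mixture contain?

0.1605 g

n(AgNO3) = 0.008832 × 0.3110 = 2.747 × 10^-3 mol
Let x = n(NaCl), y = n(NaNO3).
Titrant: 1x = 2.747 × 10^-3;  mass: 58.44x + 84.99y = 0.4521
Solving, x = 2.747 × 10^-3 mol, y = 3.431 × 10^-3 mol
mass of NaCl = 2.747 × 10^-3 × 58.44 = 0.1605 g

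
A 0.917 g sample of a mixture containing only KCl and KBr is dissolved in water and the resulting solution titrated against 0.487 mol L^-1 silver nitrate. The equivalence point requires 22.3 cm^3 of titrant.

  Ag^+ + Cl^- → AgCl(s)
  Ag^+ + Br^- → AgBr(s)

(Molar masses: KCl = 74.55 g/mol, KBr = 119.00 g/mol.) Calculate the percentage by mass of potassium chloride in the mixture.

68.7 %

n(AgNO3) = 0.0223 × 0.487 = 0.0109 mol
Let x = n(KCl), y = n(KBr).
Titrant: 1x + 1y = 0.0109;  mass: 74.55x + 119.00y = 0.917
Solving, x = 8.44 × 10^-3 mol, y = 2.42 × 10^-3 mol
mass of KCl = 8.44 × 10^-3 × 74.55 = 0.630 g
% KCl = 0.630 / 0.917 × 100 = 68.7 %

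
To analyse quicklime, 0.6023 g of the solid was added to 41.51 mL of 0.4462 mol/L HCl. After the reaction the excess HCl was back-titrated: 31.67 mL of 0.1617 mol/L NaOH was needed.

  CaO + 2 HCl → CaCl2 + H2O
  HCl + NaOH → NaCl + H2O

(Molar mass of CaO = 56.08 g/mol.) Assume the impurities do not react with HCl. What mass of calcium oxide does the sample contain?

n(HCl) added = 0.04151 × 0.4462 = 0.01852 mol
n(NaOH) used in back-titration = 0.03167 × 0.1617 = 5.121 × 10^-3 mol
n(HCl) left over = 5.121 × 10^-3 mol (1:1 ratio)
n(HCl) consumed by analyte = 0.01852 − 5.121 × 10^-3 = 0.01340 mol
From the 1:2 ratio, n(CaO) = 1/2 × 0.01340 = 6.700 × 10^-3 mol
mass of CaO = 6.700 × 10^-3 × 56.08 = 0.3758 g

0.3758 g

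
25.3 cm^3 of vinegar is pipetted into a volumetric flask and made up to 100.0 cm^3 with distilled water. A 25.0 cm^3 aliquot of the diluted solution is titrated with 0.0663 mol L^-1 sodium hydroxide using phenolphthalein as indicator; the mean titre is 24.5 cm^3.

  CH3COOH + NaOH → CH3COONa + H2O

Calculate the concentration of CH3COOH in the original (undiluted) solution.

0.257 mol/L

n(NaOH) = 0.0245 × 0.0663 = 1.62 × 10^-3 mol
n(CH3COOH) in the aliquot = 1.62 × 10^-3 mol (1:1 ratio)
[CH3COOH]_dilute = 1.62 × 10^-3 / 0.0250 = 0.0650 mol/L
Dilution factor = 100.0 / 25.3 = 3.953
[CH3COOH]_stock = 0.0650 × 3.953 = 0.257 mol/L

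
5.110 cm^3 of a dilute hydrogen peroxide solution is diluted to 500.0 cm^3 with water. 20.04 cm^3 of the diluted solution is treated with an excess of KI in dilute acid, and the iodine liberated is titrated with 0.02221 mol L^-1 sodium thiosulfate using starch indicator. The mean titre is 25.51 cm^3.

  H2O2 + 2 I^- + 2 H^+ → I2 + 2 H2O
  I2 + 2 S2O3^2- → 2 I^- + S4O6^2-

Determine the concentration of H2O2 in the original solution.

n(S2O3^2-) = 0.02551 × 0.02221 = 5.666 × 10^-4 mol
n(I2) = n(S2O3^2-)/2 = 2.833 × 10^-4 mol
n(H2O2) in the aliquot = 2.833 × 10^-4 mol (1:1 ratio)
[H2O2]_dilute = 2.833 × 10^-4 / 0.02004 = 0.01414 mol/L
[H2O2]_original = 0.01414 × 500.0/5.110 = 1.383 mol/L

1.383 mol/L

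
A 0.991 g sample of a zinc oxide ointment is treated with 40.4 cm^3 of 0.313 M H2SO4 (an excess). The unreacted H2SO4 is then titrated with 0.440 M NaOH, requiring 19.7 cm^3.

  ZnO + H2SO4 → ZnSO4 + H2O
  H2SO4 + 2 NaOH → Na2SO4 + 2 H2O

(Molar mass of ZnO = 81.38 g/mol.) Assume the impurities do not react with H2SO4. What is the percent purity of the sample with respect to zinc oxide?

68.3 %

n(H2SO4) added = 0.0404 × 0.313 = 0.0126 mol
n(NaOH) used in back-titration = 0.0197 × 0.440 = 8.67 × 10^-3 mol
From the 1:2 ratio, n(H2SO4) left over = 1/2 × 8.67 × 10^-3 = 4.33 × 10^-3 mol
n(H2SO4) consumed by analyte = 0.0126 − 4.33 × 10^-3 = 8.31 × 10^-3 mol
n(ZnO) = 8.31 × 10^-3 mol (1:1 ratio)
mass of ZnO = 8.31 × 10^-3 × 81.38 = 0.676 g
% ZnO = 0.676 / 0.991 × 100 = 68.3 %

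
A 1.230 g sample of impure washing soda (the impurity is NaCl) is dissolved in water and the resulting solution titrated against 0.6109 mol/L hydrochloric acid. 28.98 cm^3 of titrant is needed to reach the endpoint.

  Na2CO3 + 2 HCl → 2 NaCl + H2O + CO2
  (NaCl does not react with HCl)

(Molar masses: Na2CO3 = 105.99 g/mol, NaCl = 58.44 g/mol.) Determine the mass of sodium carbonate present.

0.9382 g

n(HCl) = 0.02898 × 0.6109 = 0.01770 mol
Let x = n(Na2CO3), y = n(NaCl).
Titrant: 2x = 0.01770;  mass: 105.99x + 58.44y = 1.230
Solving, x = 8.852 × 10^-3 mol, y = 4.993 × 10^-3 mol
mass of Na2CO3 = 8.852 × 10^-3 × 105.99 = 0.9382 g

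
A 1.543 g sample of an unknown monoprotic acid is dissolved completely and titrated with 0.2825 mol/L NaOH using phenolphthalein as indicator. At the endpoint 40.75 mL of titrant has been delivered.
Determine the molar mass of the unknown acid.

134.0 g/mol

n(NaOH) = 0.04075 L × 0.2825 mol/L = 0.01151 mol
n(HA) = 0.01151 mol (1:1 ratio)
M = m / n = 1.543 g / 0.01151 mol = 134.0 g/mol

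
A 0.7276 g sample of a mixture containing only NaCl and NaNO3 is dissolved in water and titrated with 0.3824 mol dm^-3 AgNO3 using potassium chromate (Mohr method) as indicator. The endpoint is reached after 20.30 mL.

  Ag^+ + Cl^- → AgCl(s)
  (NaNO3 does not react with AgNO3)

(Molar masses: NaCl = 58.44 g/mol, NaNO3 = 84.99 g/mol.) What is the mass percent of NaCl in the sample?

62.35 %

n(AgNO3) = 0.02030 × 0.3824 = 7.763 × 10^-3 mol
Let x = n(NaCl), y = n(NaNO3).
Titrant: 1x = 7.763 × 10^-3;  mass: 58.44x + 84.99y = 0.7276
Solving, x = 7.763 × 10^-3 mol, y = 3.223 × 10^-3 mol
mass of NaCl = 7.763 × 10^-3 × 58.44 = 0.4537 g
% NaCl = 0.4537 / 0.7276 × 100 = 62.35 %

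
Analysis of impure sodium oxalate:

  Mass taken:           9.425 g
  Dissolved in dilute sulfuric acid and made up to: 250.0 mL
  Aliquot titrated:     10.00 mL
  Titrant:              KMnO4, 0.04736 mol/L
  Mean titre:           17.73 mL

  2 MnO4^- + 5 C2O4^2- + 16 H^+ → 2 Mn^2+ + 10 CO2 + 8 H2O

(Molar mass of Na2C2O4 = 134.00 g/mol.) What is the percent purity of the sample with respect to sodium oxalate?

n(KMnO4) per titration = 0.01773 × 0.04736 = 8.397 × 10^-4 mol
From the 5:2 ratio, n(Na2C2O4) in each aliquot = 5/2 × 8.397 × 10^-4 = 2.099 × 10^-3 mol
n(Na2C2O4) in the whole flask = 2.099 × 10^-3 × 250.0/10.00 = 0.05248 mol
mass of Na2C2O4 = 0.05248 × 134.00 = 7.032 g
% Na2C2O4 = 7.032 / 9.425 × 100 = 74.61 %

74.61 %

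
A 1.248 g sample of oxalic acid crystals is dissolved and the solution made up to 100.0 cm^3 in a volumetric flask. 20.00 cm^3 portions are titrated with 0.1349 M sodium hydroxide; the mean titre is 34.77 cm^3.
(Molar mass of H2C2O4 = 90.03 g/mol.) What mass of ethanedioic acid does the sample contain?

H2C2O4 + 2 NaOH → Na2C2O4 + 2 H2O
n(NaOH) per titration = 0.03477 × 0.1349 = 4.690 × 10^-3 mol
From the 1:2 ratio, n(H2C2O4) in each aliquot = 1/2 × 4.690 × 10^-3 = 2.345 × 10^-3 mol
n(H2C2O4) in the whole flask = 2.345 × 10^-3 × 100.0/20.00 = 0.01173 mol
mass of H2C2O4 = 0.01173 × 90.03 = 1.056 g

1.056 g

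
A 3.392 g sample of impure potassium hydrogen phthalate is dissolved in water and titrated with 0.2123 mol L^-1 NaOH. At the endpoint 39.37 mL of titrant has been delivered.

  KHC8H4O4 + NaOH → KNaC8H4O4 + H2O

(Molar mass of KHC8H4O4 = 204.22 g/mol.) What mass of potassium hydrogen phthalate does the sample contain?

n(NaOH) = 0.03937 L × 0.2123 mol/L = 8.358 × 10^-3 mol
n(KHC8H4O4) = 8.358 × 10^-3 mol (1:1 ratio)
mass of KHC8H4O4 = 8.358 × 10^-3 × 204.22 g/mol = 1.707 g

1.707 g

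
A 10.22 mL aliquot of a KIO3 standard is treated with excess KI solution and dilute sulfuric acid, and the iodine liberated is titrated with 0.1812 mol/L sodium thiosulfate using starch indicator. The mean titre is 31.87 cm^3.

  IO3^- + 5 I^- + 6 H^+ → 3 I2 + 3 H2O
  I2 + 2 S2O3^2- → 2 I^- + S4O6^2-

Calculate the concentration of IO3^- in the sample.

n(S2O3^2-) = 0.03187 × 0.1812 = 5.775 × 10^-3 mol
n(I2) = n(S2O3^2-)/2 = 2.887 × 10^-3 mol
From the 1:3 ratio, n(IO3^-) in the aliquot = 1/3 × 2.887 × 10^-3 = 9.625 × 10^-4 mol
[IO3^-] = 9.625 × 10^-4 / 0.01022 = 0.09418 mol/L

0.09418 mol/L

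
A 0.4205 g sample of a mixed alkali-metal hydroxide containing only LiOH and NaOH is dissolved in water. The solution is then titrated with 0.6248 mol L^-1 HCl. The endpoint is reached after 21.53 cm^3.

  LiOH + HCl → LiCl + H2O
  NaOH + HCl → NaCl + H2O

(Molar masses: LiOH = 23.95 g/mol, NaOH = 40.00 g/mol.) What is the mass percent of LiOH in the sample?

41.72 %

n(HCl) = 0.02153 × 0.6248 = 0.01345 mol
Let x = n(LiOH), y = n(NaOH).
Titrant: 1x + 1y = 0.01345;  mass: 23.95x + 40.00y = 0.4205
Solving, x = 7.326 × 10^-3 mol, y = 6.126 × 10^-3 mol
mass of LiOH = 7.326 × 10^-3 × 23.95 = 0.1755 g
% LiOH = 0.1755 / 0.4205 × 100 = 41.72 %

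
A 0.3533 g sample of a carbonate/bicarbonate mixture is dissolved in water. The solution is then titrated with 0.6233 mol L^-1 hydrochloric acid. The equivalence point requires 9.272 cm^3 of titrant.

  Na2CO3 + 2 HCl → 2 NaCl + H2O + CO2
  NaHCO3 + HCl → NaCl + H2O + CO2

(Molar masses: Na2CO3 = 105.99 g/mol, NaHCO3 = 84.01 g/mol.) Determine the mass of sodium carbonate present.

n(HCl) = 0.009272 × 0.6233 = 5.779 × 10^-3 mol
Let x = n(Na2CO3), y = n(NaHCO3).
Titrant: 2x + 1y = 5.779 × 10^-3;  mass: 105.99x + 84.01y = 0.3533
Solving, x = 2.131 × 10^-3 mol, y = 1.516 × 10^-3 mol
mass of Na2CO3 = 2.131 × 10^-3 × 105.99 = 0.2259 g

0.2259 g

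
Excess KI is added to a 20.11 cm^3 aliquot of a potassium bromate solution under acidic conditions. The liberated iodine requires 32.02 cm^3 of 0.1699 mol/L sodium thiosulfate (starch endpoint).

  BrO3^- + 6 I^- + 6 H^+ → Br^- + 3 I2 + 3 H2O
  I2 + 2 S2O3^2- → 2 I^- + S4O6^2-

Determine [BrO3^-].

0.04509 mol/L

n(S2O3^2-) = 0.03202 × 0.1699 = 5.440 × 10^-3 mol
n(I2) = n(S2O3^2-)/2 = 2.720 × 10^-3 mol
From the 1:3 ratio, n(BrO3^-) in the aliquot = 1/3 × 2.720 × 10^-3 = 9.067 × 10^-4 mol
[BrO3^-] = 9.067 × 10^-4 / 0.02011 = 0.04509 mol/L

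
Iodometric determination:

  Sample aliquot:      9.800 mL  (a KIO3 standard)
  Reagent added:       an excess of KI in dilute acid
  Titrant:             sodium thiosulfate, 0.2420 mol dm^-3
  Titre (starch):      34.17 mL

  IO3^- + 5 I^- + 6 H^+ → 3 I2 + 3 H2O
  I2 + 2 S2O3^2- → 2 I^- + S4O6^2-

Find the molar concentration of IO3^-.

0.1406 mol/L

n(S2O3^2-) = 0.03417 × 0.2420 = 8.269 × 10^-3 mol
n(I2) = n(S2O3^2-)/2 = 4.135 × 10^-3 mol
From the 1:3 ratio, n(IO3^-) in the aliquot = 1/3 × 4.135 × 10^-3 = 1.378 × 10^-3 mol
[IO3^-] = 1.378 × 10^-3 / 0.009800 = 0.1406 mol/L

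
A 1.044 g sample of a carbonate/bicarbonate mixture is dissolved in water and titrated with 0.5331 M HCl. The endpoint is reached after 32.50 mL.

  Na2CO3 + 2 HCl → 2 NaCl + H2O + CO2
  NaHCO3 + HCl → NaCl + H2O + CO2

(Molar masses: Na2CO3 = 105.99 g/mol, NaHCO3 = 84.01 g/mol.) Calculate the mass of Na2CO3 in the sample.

0.7032 g

n(HCl) = 0.03250 × 0.5331 = 0.01733 mol
Let x = n(Na2CO3), y = n(NaHCO3).
Titrant: 2x + 1y = 0.01733;  mass: 105.99x + 84.01y = 1.044
Solving, x = 6.634 × 10^-3 mol, y = 4.057 × 10^-3 mol
mass of Na2CO3 = 6.634 × 10^-3 × 105.99 = 0.7032 g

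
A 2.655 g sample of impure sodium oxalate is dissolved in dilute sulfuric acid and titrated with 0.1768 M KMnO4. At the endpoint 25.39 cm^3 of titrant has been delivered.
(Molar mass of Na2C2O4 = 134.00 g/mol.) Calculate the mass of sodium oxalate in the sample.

1.504 g

2 MnO4^- + 5 C2O4^2- + 16 H^+ → 2 Mn^2+ + 10 CO2 + 8 H2O
n(KMnO4) = 0.02539 L × 0.1768 mol/L = 4.489 × 10^-3 mol
From the 5:2 ratio, n(Na2C2O4) = 5/2 × 4.489 × 10^-3 = 0.01122 mol
mass of Na2C2O4 = 0.01122 × 134.00 g/mol = 1.504 g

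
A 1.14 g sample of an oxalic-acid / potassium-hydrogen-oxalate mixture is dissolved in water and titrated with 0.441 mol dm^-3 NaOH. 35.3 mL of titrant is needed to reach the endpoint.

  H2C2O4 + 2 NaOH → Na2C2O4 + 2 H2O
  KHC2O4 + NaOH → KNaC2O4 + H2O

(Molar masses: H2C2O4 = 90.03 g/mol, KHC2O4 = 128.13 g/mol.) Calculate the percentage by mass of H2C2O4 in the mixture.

40.6 %

n(NaOH) = 0.0353 × 0.441 = 0.0156 mol
Let x = n(H2C2O4), y = n(KHC2O4).
Titrant: 2x + 1y = 0.0156;  mass: 90.03x + 128.13y = 1.14
Solving, x = 5.14 × 10^-3 mol, y = 5.28 × 10^-3 mol
mass of H2C2O4 = 5.14 × 10^-3 × 90.03 = 0.463 g
% H2C2O4 = 0.463 / 1.14 × 100 = 40.6 %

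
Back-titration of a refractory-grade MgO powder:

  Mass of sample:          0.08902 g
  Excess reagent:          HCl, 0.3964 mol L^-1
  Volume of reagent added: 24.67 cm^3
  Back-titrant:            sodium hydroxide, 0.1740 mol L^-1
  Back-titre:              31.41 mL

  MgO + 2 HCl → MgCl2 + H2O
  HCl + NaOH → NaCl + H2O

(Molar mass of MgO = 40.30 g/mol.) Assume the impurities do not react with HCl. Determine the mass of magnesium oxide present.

n(HCl) added = 0.02467 × 0.3964 = 9.779 × 10^-3 mol
n(NaOH) used in back-titration = 0.03141 × 0.1740 = 5.465 × 10^-3 mol
n(HCl) left over = 5.465 × 10^-3 mol (1:1 ratio)
n(HCl) consumed by analyte = 9.779 × 10^-3 − 5.465 × 10^-3 = 4.314 × 10^-3 mol
From the 1:2 ratio, n(MgO) = 1/2 × 4.314 × 10^-3 = 2.157 × 10^-3 mol
mass of MgO = 2.157 × 10^-3 × 40.30 = 0.08692 g

0.08692 g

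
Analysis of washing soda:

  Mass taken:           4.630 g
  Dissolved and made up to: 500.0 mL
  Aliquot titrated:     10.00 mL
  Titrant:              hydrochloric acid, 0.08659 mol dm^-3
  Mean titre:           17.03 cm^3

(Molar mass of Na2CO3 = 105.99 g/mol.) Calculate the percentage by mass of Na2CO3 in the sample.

84.39 %

Na2CO3 + 2 HCl → 2 NaCl + H2O + CO2
n(HCl) per titration = 0.01703 × 0.08659 = 1.475 × 10^-3 mol
From the 1:2 ratio, n(Na2CO3) in each aliquot = 1/2 × 1.475 × 10^-3 = 7.373 × 10^-4 mol
n(Na2CO3) in the whole flask = 7.373 × 10^-4 × 500.0/10.00 = 0.03687 mol
mass of Na2CO3 = 0.03687 × 105.99 = 3.907 g
% Na2CO3 = 3.907 / 4.630 × 100 = 84.39 %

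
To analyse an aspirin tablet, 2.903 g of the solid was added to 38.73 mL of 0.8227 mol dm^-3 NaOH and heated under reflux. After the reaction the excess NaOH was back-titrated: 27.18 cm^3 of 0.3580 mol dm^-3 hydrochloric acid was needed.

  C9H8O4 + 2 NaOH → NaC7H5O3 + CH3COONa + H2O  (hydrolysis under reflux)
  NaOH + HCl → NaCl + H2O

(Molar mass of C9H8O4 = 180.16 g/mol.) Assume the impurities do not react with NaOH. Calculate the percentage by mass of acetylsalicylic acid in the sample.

68.68 %

n(NaOH) added = 0.03873 × 0.8227 = 0.03186 mol
n(HCl) used in back-titration = 0.02718 × 0.3580 = 9.730 × 10^-3 mol
n(NaOH) left over = 9.730 × 10^-3 mol (1:1 ratio)
n(NaOH) consumed by analyte = 0.03186 − 9.730 × 10^-3 = 0.02213 mol
From the 1:2 ratio, n(C9H8O4) = 1/2 × 0.02213 = 0.01107 mol
mass of C9H8O4 = 0.01107 × 180.16 = 1.994 g
% C9H8O4 = 1.994 / 2.903 × 100 = 68.68 %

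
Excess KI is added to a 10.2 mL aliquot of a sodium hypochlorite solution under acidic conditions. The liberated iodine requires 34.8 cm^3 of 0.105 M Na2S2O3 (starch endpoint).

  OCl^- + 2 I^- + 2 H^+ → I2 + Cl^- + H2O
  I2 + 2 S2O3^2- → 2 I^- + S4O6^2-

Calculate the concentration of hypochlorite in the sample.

n(S2O3^2-) = 0.0348 × 0.105 = 3.65 × 10^-3 mol
n(I2) = n(S2O3^2-)/2 = 1.83 × 10^-3 mol
n(OCl^-) in the aliquot = 1.83 × 10^-3 mol (1:1 ratio)
[OCl^-] = 1.83 × 10^-3 / 0.0102 = 0.179 mol/L

0.179 M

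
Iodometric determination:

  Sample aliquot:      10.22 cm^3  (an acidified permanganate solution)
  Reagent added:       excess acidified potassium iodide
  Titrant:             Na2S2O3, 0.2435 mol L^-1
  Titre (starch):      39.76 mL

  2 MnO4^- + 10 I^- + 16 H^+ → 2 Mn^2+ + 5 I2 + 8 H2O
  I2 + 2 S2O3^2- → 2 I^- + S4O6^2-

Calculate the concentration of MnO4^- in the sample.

n(S2O3^2-) = 0.03976 × 0.2435 = 9.682 × 10^-3 mol
n(I2) = n(S2O3^2-)/2 = 4.841 × 10^-3 mol
From the 2:5 ratio, n(MnO4^-) in the aliquot = 2/5 × 4.841 × 10^-3 = 1.936 × 10^-3 mol
[MnO4^-] = 1.936 × 10^-3 / 0.01022 = 0.1895 mol/L

0.1895 mol/L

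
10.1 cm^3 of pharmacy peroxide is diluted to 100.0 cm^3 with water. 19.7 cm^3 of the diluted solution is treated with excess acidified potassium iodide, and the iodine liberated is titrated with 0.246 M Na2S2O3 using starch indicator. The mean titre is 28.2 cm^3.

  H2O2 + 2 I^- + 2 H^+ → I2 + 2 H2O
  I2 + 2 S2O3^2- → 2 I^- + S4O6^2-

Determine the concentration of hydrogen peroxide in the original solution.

n(S2O3^2-) = 0.0282 × 0.246 = 6.94 × 10^-3 mol
n(I2) = n(S2O3^2-)/2 = 3.47 × 10^-3 mol
n(H2O2) in the aliquot = 3.47 × 10^-3 mol (1:1 ratio)
[H2O2]_dilute = 3.47 × 10^-3 / 0.0197 = 0.176 mol/L
[H2O2]_original = 0.176 × 100.0/10.1 = 1.74 mol/L

1.74 M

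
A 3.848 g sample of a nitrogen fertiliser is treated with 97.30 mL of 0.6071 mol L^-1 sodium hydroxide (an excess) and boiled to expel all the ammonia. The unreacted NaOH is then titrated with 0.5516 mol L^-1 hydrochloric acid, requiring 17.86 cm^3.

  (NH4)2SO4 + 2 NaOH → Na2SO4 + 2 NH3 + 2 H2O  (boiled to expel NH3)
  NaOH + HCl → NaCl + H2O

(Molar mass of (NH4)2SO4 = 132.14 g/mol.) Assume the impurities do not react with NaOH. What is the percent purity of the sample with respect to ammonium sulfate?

84.51 %

n(NaOH) added = 0.09730 × 0.6071 = 0.05907 mol
n(HCl) used in back-titration = 0.01786 × 0.5516 = 9.852 × 10^-3 mol
n(NaOH) left over = 9.852 × 10^-3 mol (1:1 ratio)
n(NaOH) consumed by analyte = 0.05907 − 9.852 × 10^-3 = 0.04922 mol
From the 1:2 ratio, n((NH4)2SO4) = 1/2 × 0.04922 = 0.02461 mol
mass of (NH4)2SO4 = 0.02461 × 132.14 = 3.252 g
% (NH4)2SO4 = 3.252 / 3.848 × 100 = 84.51 %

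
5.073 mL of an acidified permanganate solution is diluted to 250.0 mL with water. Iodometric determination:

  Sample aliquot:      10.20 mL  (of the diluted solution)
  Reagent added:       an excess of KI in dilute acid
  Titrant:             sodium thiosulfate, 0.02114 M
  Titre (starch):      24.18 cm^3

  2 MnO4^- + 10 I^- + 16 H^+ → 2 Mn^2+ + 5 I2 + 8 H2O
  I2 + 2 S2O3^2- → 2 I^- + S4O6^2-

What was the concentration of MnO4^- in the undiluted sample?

0.4939 M

n(S2O3^2-) = 0.02418 × 0.02114 = 5.112 × 10^-4 mol
n(I2) = n(S2O3^2-)/2 = 2.556 × 10^-4 mol
From the 2:5 ratio, n(MnO4^-) in the aliquot = 2/5 × 2.556 × 10^-4 = 1.022 × 10^-4 mol
[MnO4^-]_dilute = 1.022 × 10^-4 / 0.01020 = 0.01002 mol/L
[MnO4^-]_original = 0.01002 × 250.0/5.073 = 0.4939 mol/L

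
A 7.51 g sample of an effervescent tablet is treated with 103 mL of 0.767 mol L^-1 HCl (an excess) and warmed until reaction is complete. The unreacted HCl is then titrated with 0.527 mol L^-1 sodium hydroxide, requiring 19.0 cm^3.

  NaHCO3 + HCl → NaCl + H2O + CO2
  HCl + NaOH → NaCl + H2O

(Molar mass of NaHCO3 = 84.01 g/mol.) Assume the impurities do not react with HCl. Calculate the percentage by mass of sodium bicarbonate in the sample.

77.2 %

n(HCl) added = 0.103 × 0.767 = 0.0790 mol
n(NaOH) used in back-titration = 0.0190 × 0.527 = 0.0100 mol
n(HCl) left over = 0.0100 mol (1:1 ratio)
n(HCl) consumed by analyte = 0.0790 − 0.0100 = 0.0690 mol
n(NaHCO3) = 0.0690 mol (1:1 ratio)
mass of NaHCO3 = 0.0690 × 84.01 = 5.80 g
% NaHCO3 = 5.80 / 7.51 × 100 = 77.2 %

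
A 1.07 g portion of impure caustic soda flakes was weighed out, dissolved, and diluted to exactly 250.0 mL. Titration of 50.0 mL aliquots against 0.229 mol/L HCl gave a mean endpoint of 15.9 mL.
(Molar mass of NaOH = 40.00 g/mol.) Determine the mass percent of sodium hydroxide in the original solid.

NaOH + HCl → NaCl + H2O
n(HCl) per titration = 0.0159 × 0.229 = 3.64 × 10^-3 mol
n(NaOH) in each aliquot = 3.64 × 10^-3 mol (1:1 ratio)
n(NaOH) in the whole flask = 3.64 × 10^-3 × 250.0/50.0 = 0.0182 mol
mass of NaOH = 0.0182 × 40.00 = 0.728 g
% NaOH = 0.728 / 1.07 × 100 = 68.1 %

68.1 %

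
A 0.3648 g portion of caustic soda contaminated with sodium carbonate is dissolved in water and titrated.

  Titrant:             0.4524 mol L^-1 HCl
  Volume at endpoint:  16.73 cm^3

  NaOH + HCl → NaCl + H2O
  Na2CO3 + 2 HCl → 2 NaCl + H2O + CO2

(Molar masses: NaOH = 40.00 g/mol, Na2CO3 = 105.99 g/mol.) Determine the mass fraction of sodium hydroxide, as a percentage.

30.63 %

n(HCl) = 0.01673 × 0.4524 = 7.569 × 10^-3 mol
Let x = n(NaOH), y = n(Na2CO3).
Titrant: 1x + 2y = 7.569 × 10^-3;  mass: 40.00x + 105.99y = 0.3648
Solving, x = 2.793 × 10^-3 mol, y = 2.388 × 10^-3 mol
mass of NaOH = 2.793 × 10^-3 × 40.00 = 0.1117 g
% NaOH = 0.1117 / 0.3648 × 100 = 30.63 %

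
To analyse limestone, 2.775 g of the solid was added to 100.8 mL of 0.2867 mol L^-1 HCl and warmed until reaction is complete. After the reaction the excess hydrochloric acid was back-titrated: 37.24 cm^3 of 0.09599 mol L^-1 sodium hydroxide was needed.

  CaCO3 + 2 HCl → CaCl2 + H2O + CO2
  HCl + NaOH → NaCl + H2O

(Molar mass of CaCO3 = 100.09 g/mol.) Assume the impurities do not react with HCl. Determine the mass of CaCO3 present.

1.267 g

n(HCl) added = 0.1008 × 0.2867 = 0.02890 mol
n(NaOH) used in back-titration = 0.03724 × 0.09599 = 3.575 × 10^-3 mol
n(HCl) left over = 3.575 × 10^-3 mol (1:1 ratio)
n(HCl) consumed by analyte = 0.02890 − 3.575 × 10^-3 = 0.02532 mol
From the 1:2 ratio, n(CaCO3) = 1/2 × 0.02532 = 0.01266 mol
mass of CaCO3 = 0.01266 × 100.09 = 1.267 g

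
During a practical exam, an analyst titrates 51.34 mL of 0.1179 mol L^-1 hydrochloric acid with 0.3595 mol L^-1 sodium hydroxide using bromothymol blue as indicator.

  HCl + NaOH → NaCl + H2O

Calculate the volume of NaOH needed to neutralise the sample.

16.84 mL

n(HCl) = 0.05134 L × 0.1179 mol/L = 6.053 × 10^-3 mol
n(NaOH) = 6.053 × 10^-3 mol (1:1 stoichiometry)
V(NaOH) = 6.053 × 10^-3 mol / 0.3595 mol/L = 0.01684 L = 16.84 mL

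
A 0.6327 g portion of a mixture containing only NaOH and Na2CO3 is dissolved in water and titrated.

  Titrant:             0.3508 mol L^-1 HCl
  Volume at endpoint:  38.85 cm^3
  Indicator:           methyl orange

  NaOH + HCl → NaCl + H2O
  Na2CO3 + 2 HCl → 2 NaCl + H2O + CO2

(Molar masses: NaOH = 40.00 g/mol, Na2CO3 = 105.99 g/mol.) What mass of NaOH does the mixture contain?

0.2756 g

n(HCl) = 0.03885 × 0.3508 = 0.01363 mol
Let x = n(NaOH), y = n(Na2CO3).
Titrant: 1x + 2y = 0.01363;  mass: 40.00x + 105.99y = 0.6327
Solving, x = 6.891 × 10^-3 mol, y = 3.369 × 10^-3 mol
mass of NaOH = 6.891 × 10^-3 × 40.00 = 0.2756 g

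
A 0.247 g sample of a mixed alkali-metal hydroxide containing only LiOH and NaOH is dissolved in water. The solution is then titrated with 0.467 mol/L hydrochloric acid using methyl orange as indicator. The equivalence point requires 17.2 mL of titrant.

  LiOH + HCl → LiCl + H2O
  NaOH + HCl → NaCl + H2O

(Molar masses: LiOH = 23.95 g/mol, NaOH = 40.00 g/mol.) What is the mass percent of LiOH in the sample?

44.9 %

n(HCl) = 0.0172 × 0.467 = 8.03 × 10^-3 mol
Let x = n(LiOH), y = n(NaOH).
Titrant: 1x + 1y = 8.03 × 10^-3;  mass: 23.95x + 40.00y = 0.247
Solving, x = 4.63 × 10^-3 mol, y = 3.40 × 10^-3 mol
mass of LiOH = 4.63 × 10^-3 × 23.95 = 0.111 g
% LiOH = 0.111 / 0.247 × 100 = 44.9 %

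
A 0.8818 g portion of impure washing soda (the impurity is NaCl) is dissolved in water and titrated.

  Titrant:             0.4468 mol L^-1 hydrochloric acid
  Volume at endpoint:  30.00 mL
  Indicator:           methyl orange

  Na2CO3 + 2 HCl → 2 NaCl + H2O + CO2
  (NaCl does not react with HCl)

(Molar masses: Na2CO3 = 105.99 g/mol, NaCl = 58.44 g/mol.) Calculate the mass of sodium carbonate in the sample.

0.7103 g

n(HCl) = 0.03000 × 0.4468 = 0.01340 mol
Let x = n(Na2CO3), y = n(NaCl).
Titrant: 2x = 0.01340;  mass: 105.99x + 58.44y = 0.8818
Solving, x = 6.702 × 10^-3 mol, y = 2.934 × 10^-3 mol
mass of Na2CO3 = 6.702 × 10^-3 × 105.99 = 0.7103 g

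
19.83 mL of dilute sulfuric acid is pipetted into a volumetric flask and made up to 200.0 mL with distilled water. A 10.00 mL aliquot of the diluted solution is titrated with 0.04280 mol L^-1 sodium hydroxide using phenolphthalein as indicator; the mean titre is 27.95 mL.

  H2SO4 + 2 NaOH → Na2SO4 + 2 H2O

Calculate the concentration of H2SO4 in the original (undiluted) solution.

0.6033 mol/L

n(NaOH) = 0.02795 × 0.04280 = 1.196 × 10^-3 mol
From the 1:2 ratio, n(H2SO4) in the aliquot = 1/2 × 1.196 × 10^-3 = 5.981 × 10^-4 mol
[H2SO4]_dilute = 5.981 × 10^-4 / 0.01000 = 0.05981 mol/L
Dilution factor = 200.0 / 19.83 = 10.09
[H2SO4]_stock = 0.05981 × 10.09 = 0.6033 mol/L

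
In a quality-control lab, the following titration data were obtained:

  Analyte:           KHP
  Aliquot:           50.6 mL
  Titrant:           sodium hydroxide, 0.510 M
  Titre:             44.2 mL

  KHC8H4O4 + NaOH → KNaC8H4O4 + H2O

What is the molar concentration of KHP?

0.445 M

n(NaOH) = 0.0442 L × 0.510 mol/L = 0.0225 mol
n(KHC8H4O4) = 0.0225 mol (1:1 mole ratio)
[KHC8H4O4] = 0.0225 mol / 0.0506 L = 0.445 mol/L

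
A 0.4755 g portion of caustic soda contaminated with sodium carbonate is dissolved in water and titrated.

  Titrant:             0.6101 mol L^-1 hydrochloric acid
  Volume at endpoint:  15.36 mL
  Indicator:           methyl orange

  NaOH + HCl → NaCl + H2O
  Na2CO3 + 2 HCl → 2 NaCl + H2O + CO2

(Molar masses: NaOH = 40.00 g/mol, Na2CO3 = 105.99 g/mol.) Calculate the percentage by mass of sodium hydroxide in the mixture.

n(HCl) = 0.01536 × 0.6101 = 9.371 × 10^-3 mol
Let x = n(NaOH), y = n(Na2CO3).
Titrant: 1x + 2y = 9.371 × 10^-3;  mass: 40.00x + 105.99y = 0.4755
Solving, x = 1.625 × 10^-3 mol, y = 3.873 × 10^-3 mol
mass of NaOH = 1.625 × 10^-3 × 40.00 = 0.06502 g
% NaOH = 0.06502 / 0.4755 × 100 = 13.67 %

13.67 %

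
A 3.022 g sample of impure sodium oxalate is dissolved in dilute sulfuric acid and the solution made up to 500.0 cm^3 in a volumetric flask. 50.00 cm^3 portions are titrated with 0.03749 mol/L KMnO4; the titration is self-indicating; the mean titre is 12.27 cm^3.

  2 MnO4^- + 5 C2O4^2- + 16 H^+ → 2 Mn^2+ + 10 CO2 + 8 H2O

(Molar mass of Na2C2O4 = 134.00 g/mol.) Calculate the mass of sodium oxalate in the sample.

n(KMnO4) per titration = 0.01227 × 0.03749 = 4.600 × 10^-4 mol
From the 5:2 ratio, n(Na2C2O4) in each aliquot = 5/2 × 4.600 × 10^-4 = 1.150 × 10^-3 mol
n(Na2C2O4) in the whole flask = 1.150 × 10^-3 × 500.0/50.00 = 0.01150 mol
mass of Na2C2O4 = 0.01150 × 134.00 = 1.541 g

1.541 g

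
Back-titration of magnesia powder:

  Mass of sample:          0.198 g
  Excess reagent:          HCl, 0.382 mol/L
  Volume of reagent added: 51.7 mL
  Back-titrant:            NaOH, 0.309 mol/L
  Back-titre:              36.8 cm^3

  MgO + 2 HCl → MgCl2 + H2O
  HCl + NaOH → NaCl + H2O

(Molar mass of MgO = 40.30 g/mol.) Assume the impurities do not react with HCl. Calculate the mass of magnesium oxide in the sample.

n(HCl) added = 0.0517 × 0.382 = 0.0197 mol
n(NaOH) used in back-titration = 0.0368 × 0.309 = 0.0114 mol
n(HCl) left over = 0.0114 mol (1:1 ratio)
n(HCl) consumed by analyte = 0.0197 − 0.0114 = 8.38 × 10^-3 mol
From the 1:2 ratio, n(MgO) = 1/2 × 8.38 × 10^-3 = 4.19 × 10^-3 mol
mass of MgO = 4.19 × 10^-3 × 40.30 = 0.169 g

0.169 g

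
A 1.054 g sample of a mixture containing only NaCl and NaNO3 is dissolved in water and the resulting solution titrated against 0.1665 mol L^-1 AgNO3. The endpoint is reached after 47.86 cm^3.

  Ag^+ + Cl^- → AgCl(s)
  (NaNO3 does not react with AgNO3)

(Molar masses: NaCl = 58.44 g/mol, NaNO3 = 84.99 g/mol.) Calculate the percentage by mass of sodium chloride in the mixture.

44.18 %

n(AgNO3) = 0.04786 × 0.1665 = 7.969 × 10^-3 mol
Let x = n(NaCl), y = n(NaNO3).
Titrant: 1x = 7.969 × 10^-3;  mass: 58.44x + 84.99y = 1.054
Solving, x = 7.969 × 10^-3 mol, y = 6.922 × 10^-3 mol
mass of NaCl = 7.969 × 10^-3 × 58.44 = 0.4657 g
% NaCl = 0.4657 / 1.054 × 100 = 44.18 %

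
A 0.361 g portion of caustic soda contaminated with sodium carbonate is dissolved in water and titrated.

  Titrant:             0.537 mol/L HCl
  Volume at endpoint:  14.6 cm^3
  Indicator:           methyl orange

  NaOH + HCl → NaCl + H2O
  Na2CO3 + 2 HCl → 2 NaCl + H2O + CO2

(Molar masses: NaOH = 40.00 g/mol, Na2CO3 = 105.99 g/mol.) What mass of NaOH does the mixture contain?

n(HCl) = 0.0146 × 0.537 = 7.84 × 10^-3 mol
Let x = n(NaOH), y = n(Na2CO3).
Titrant: 1x + 2y = 7.84 × 10^-3;  mass: 40.00x + 105.99y = 0.361
Solving, x = 4.19 × 10^-3 mol, y = 1.82 × 10^-3 mol
mass of NaOH = 4.19 × 10^-3 × 40.00 = 0.168 g

0.168 g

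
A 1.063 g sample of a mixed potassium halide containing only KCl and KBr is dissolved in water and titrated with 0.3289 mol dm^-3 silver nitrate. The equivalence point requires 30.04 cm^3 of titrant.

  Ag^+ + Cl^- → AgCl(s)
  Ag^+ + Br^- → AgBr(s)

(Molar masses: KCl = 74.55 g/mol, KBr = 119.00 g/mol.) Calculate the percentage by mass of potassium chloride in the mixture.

n(AgNO3) = 0.03004 × 0.3289 = 9.880 × 10^-3 mol
Let x = n(KCl), y = n(KBr).
Titrant: 1x + 1y = 9.880 × 10^-3;  mass: 74.55x + 119.00y = 1.063
Solving, x = 2.536 × 10^-3 mol, y = 7.344 × 10^-3 mol
mass of KCl = 2.536 × 10^-3 × 74.55 = 0.1891 g
% KCl = 0.1891 / 1.063 × 100 = 17.79 %

17.79 %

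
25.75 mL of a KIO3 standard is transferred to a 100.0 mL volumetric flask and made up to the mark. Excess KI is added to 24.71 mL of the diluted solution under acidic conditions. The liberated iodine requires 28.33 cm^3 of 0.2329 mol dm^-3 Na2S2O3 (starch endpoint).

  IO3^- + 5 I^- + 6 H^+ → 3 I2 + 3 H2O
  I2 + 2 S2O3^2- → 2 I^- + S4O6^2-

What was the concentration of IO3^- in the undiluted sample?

0.1728 mol/L

n(S2O3^2-) = 0.02833 × 0.2329 = 6.598 × 10^-3 mol
n(I2) = n(S2O3^2-)/2 = 3.299 × 10^-3 mol
From the 1:3 ratio, n(IO3^-) in the aliquot = 1/3 × 3.299 × 10^-3 = 1.100 × 10^-3 mol
[IO3^-]_dilute = 1.100 × 10^-3 / 0.02471 = 0.04450 mol/L
[IO3^-]_original = 0.04450 × 100.0/25.75 = 0.1728 mol/L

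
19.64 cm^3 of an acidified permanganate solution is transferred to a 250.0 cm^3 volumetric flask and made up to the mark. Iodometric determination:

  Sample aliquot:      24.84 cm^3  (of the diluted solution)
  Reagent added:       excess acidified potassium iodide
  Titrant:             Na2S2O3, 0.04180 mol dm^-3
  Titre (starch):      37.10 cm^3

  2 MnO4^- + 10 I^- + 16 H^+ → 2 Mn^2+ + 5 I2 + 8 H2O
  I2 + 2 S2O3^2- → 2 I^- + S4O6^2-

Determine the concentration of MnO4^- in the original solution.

0.1589 mol/L

n(S2O3^2-) = 0.03710 × 0.04180 = 1.551 × 10^-3 mol
n(I2) = n(S2O3^2-)/2 = 7.754 × 10^-4 mol
From the 2:5 ratio, n(MnO4^-) in the aliquot = 2/5 × 7.754 × 10^-4 = 3.102 × 10^-4 mol
[MnO4^-]_dilute = 3.102 × 10^-4 / 0.02484 = 0.01249 mol/L
[MnO4^-]_original = 0.01249 × 250.0/19.64 = 0.1589 mol/L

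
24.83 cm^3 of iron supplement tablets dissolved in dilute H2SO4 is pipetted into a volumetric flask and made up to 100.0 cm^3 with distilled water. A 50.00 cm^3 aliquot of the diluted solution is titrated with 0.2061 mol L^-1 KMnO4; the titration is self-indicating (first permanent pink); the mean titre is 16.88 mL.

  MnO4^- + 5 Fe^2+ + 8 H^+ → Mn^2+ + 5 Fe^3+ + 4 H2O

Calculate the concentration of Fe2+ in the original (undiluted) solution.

1.401 mol/L

n(KMnO4) = 0.01688 × 0.2061 = 3.479 × 10^-3 mol
From the 5:1 ratio, n(Fe2+) in the aliquot = 5/1 × 3.479 × 10^-3 = 0.01739 mol
[Fe2+]_dilute = 0.01739 / 0.05000 = 0.3479 mol/L
Dilution factor = 100.0 / 24.83 = 4.027
[Fe2+]_stock = 0.3479 × 4.027 = 1.401 mol/L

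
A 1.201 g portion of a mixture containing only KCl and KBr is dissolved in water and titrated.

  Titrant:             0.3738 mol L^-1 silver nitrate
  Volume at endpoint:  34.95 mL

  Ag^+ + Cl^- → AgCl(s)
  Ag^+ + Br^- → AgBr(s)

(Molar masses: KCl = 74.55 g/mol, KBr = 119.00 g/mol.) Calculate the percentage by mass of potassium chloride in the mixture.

n(AgNO3) = 0.03495 × 0.3738 = 0.01306 mol
Let x = n(KCl), y = n(KBr).
Titrant: 1x + 1y = 0.01306;  mass: 74.55x + 119.00y = 1.201
Solving, x = 7.956 × 10^-3 mol, y = 5.108 × 10^-3 mol
mass of KCl = 7.956 × 10^-3 × 74.55 = 0.5931 g
% KCl = 0.5931 / 1.201 × 100 = 49.39 %

49.39 %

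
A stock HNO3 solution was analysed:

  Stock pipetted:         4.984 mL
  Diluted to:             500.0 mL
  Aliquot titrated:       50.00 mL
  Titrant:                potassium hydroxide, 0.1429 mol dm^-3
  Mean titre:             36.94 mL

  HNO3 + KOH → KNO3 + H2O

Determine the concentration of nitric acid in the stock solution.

n(KOH) = 0.03694 × 0.1429 = 5.279 × 10^-3 mol
n(HNO3) in the aliquot = 5.279 × 10^-3 mol (1:1 ratio)
[HNO3]_dilute = 5.279 × 10^-3 / 0.05000 = 0.1056 mol/L
Dilution factor = 500.0 / 4.984 = 100.3
[HNO3]_stock = 0.1056 × 100.3 = 10.59 mol/L

10.59 mol/L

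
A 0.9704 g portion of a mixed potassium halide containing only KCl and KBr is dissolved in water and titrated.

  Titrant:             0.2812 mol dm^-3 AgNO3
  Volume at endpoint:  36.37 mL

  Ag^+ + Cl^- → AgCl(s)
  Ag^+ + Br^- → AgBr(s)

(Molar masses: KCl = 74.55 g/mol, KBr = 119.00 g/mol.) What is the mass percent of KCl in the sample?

n(AgNO3) = 0.03637 × 0.2812 = 0.01023 mol
Let x = n(KCl), y = n(KBr).
Titrant: 1x + 1y = 0.01023;  mass: 74.55x + 119.00y = 0.9704
Solving, x = 5.549 × 10^-3 mol, y = 4.678 × 10^-3 mol
mass of KCl = 5.549 × 10^-3 × 74.55 = 0.4137 g
% KCl = 0.4137 / 0.9704 × 100 = 42.63 %

42.63 %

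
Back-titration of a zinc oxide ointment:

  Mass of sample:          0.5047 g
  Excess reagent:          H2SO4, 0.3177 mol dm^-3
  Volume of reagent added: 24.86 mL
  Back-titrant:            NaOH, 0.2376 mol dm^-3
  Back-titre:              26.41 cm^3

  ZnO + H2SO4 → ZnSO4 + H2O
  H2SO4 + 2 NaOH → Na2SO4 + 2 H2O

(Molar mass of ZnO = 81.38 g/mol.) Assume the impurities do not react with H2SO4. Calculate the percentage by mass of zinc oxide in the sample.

76.76 %

n(H2SO4) added = 0.02486 × 0.3177 = 7.898 × 10^-3 mol
n(NaOH) used in back-titration = 0.02641 × 0.2376 = 6.275 × 10^-3 mol
From the 1:2 ratio, n(H2SO4) left over = 1/2 × 6.275 × 10^-3 = 3.138 × 10^-3 mol
n(H2SO4) consumed by analyte = 7.898 × 10^-3 − 3.138 × 10^-3 = 4.761 × 10^-3 mol
n(ZnO) = 4.761 × 10^-3 mol (1:1 ratio)
mass of ZnO = 4.761 × 10^-3 × 81.38 = 0.3874 g
% ZnO = 0.3874 / 0.5047 × 100 = 76.76 %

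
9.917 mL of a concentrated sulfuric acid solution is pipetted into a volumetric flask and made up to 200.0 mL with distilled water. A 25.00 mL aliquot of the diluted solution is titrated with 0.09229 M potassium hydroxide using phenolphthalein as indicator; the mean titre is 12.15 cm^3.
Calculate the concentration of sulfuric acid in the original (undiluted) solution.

0.4523 M

H2SO4 + 2 KOH → K2SO4 + 2 H2O
n(KOH) = 0.01215 × 0.09229 = 1.121 × 10^-3 mol
From the 1:2 ratio, n(H2SO4) in the aliquot = 1/2 × 1.121 × 10^-3 = 5.607 × 10^-4 mol
[H2SO4]_dilute = 5.607 × 10^-4 / 0.02500 = 0.02243 mol/L
Dilution factor = 200.0 / 9.917 = 20.17
[H2SO4]_stock = 0.02243 × 20.17 = 0.4523 mol/L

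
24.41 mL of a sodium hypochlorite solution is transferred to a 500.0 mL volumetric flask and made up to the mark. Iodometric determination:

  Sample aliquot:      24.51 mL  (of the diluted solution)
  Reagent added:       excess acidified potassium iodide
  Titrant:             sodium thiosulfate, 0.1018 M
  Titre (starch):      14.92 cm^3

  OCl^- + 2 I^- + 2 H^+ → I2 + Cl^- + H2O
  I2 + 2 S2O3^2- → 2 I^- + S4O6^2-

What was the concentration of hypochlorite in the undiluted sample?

n(S2O3^2-) = 0.01492 × 0.1018 = 1.519 × 10^-3 mol
n(I2) = n(S2O3^2-)/2 = 7.594 × 10^-4 mol
n(OCl^-) in the aliquot = 7.594 × 10^-4 mol (1:1 ratio)
[OCl^-]_dilute = 7.594 × 10^-4 / 0.02451 = 0.03098 mol/L
[OCl^-]_original = 0.03098 × 500.0/24.41 = 0.6347 mol/L

0.6347 M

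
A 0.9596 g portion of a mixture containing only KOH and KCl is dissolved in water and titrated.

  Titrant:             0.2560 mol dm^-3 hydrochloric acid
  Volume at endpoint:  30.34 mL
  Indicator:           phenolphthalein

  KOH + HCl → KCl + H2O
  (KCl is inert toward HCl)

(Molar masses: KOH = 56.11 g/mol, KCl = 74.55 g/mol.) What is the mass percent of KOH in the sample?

45.42 %

n(HCl) = 0.03034 × 0.2560 = 7.767 × 10^-3 mol
Let x = n(KOH), y = n(KCl).
Titrant: 1x = 7.767 × 10^-3;  mass: 56.11x + 74.55y = 0.9596
Solving, x = 7.767 × 10^-3 mol, y = 7.026 × 10^-3 mol
mass of KOH = 7.767 × 10^-3 × 56.11 = 0.4358 g
% KOH = 0.4358 / 0.9596 × 100 = 45.42 %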